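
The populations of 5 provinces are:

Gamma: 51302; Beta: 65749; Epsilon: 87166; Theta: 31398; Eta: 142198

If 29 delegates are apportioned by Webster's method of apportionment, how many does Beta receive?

Standard divisor 377813/29 ≈ 13028.034; standard quotas: Gamma 3.938, Beta 5.047, Epsilon 6.691, Theta 2.410, Eta 10.915.
Rounding to the nearest integer gives Gamma 4, Beta 5, Epsilon 7, Theta 2, Eta 11 — total 29, matching the house size, so no adjustment is needed.
Beta receives 5.

5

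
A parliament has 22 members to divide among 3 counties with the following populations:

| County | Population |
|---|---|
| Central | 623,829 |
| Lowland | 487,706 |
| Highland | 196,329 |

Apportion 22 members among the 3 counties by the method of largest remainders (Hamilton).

Central 11, Lowland 8, Highland 3

Total 1307864; standard divisor 1307864/22 ≈ 59448.364.
Standard quotas: Central 10.4936, Lowland 8.2039, Highland 3.3025.
Lower quotas: Central 10, Lowland 8, Highland 3 (sum 21, leaving 1 seat).
Remainders in descending order: Central 0.4936, Highland 0.3025, Lowland 0.2039.
The surplus seat goes to Central.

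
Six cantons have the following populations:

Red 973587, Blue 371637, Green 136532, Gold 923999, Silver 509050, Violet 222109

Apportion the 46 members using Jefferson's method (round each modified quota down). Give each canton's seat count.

Red: 15, Blue: 5, Green: 2, Gold: 14, Silver: 7, Violet: 3

Standard divisor 3136914/46 ≈ 68193.783; standard quotas: Red 14.277, Blue 5.450, Green 2.002, Gold 13.550, Silver 7.465, Violet 3.257.
Rounding down gives 14, 5, 2, 13, 7, 3 = 44 seats, so the divisor must be adjusted.
With modified divisor 64300: modified quotas Red 15.141, Blue 5.780, Green 2.123, Gold 14.370, Silver 7.917, Violet 3.454.
Rounding down: Red 15, Blue 5, Green 2, Gold 14, Silver 7, Violet 3 (total 46).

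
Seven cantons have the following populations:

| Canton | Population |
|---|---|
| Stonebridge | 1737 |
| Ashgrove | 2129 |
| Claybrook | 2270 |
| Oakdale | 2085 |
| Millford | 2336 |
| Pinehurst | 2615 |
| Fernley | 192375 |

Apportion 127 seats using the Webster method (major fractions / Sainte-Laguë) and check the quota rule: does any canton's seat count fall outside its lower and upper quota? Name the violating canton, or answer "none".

Standard quotas: Stonebridge 1.073, Ashgrove 1.315, Claybrook 1.403, Oakdale 1.288, Millford 1.443, Pinehurst 1.616, Fernley 118.862.
Webster allocation: Stonebridge 1, Ashgrove 1, Claybrook 1, Oakdale 1, Millford 1, Pinehurst 2, Fernley 120.
Fernley has quota 118.862 (lower 118, upper 119) but receives 120 — outside the quota interval.

Fernley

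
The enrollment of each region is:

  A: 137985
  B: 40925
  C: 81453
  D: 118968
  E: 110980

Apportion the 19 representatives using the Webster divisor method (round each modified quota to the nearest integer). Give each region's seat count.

A 5, B 2, C 3, D 5, E 4

Standard divisor 490311/19 ≈ 25805.842; standard quotas: A 5.347, B 1.586, C 3.156, D 4.610, E 4.301.
Rounding to the nearest integer gives A 5, B 2, C 3, D 5, E 4 — total 19, matching the house size, so no adjustment is needed.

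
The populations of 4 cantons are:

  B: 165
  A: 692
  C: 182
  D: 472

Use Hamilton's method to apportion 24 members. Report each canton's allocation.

B 3; A 11; C 3; D 7

Standard divisor: 1511 ÷ 24 ≈ 62.958.
Standard quotas: B 2.621, A 10.991, C 2.891, D 7.497.
Lower quotas: B 2, A 10, C 2, D 7 (sum 21, leaving 3 seats).
Remainders in descending order: A 0.991, C 0.891, B 0.621, D 0.497.
Largest remainders: A, C, B receive the extra seats.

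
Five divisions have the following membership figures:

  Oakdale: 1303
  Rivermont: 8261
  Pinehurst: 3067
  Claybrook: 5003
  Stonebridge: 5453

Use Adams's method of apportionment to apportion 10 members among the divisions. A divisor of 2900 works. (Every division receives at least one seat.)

Oakdale 1, Rivermont 3, Pinehurst 2, Claybrook 2, Stonebridge 2

With modified divisor 2900: modified quotas Oakdale 0.449, Rivermont 2.849, Pinehurst 1.058, Claybrook 1.725, Stonebridge 1.880.
Rounding up: Oakdale 1, Rivermont 3, Pinehurst 2, Claybrook 2, Stonebridge 2 (total 10).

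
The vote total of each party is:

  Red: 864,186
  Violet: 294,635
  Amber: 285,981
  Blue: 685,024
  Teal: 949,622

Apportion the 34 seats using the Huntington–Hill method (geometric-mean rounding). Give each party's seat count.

Red 10, Violet 3, Amber 3, Blue 8, Teal 10

With divisor 90818: modified quotas Red 9.516, Violet 3.244, Amber 3.149, Blue 7.543, Teal 10.456.
Geometric-mean thresholds: Red √(9·10)=9.487, Violet √(3·4)=3.464, Amber √(3·4)=3.464, Blue √(7·8)=7.483, Teal √(10·11)=10.488.
Each quota rounded against its threshold gives Red 10, Violet 3, Amber 3, Blue 8, Teal 10 (total 34).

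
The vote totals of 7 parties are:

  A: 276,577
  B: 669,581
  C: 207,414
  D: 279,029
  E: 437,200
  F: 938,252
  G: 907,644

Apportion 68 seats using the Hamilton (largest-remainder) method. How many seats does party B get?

12

Standard divisor: 3715697 ÷ 68 ≈ 54642.603.
Standard quotas: A 5.0616, B 12.2538, C 3.7958, D 5.1064, E 8.0011, F 17.1707, G 16.6106.
Lower quotas: A 5, B 12, C 3, D 5, E 8, F 17, G 16 (sum 66, leaving 2 seats).
Remainders in descending order: C 0.7958, G 0.6106, B 0.2538, F 0.1707, D 0.1064, A 0.0616, E 0.0011.
Largest remainders: C, G receive the extra seats.
B receives 12.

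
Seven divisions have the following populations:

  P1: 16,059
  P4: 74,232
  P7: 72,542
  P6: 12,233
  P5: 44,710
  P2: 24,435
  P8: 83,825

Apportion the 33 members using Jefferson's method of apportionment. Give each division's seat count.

P1: 1, P4: 8, P7: 8, P6: 1, P5: 4, P2: 2, P8: 9

Standard divisor 328036/33 ≈ 9940.485; standard quotas: P1 1.616, P4 7.468, P7 7.298, P6 1.231, P5 4.498, P2 2.458, P8 8.433.
Rounding down gives 1, 7, 7, 1, 4, 2, 8 = 30 seats, so the divisor must be adjusted.
With modified divisor 9000: modified quotas P1 1.784, P4 8.248, P7 8.060, P6 1.359, P5 4.968, P2 2.715, P8 9.314.
Rounding down: P1 1, P4 8, P7 8, P6 1, P5 4, P2 2, P8 9 (total 33).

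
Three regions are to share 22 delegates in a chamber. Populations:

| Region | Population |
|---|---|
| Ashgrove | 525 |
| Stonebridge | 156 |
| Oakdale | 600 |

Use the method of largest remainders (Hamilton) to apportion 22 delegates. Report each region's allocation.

Ashgrove=9; Stonebridge=3; Oakdale=10

Total 1281; standard divisor 1281/22 ≈ 58.227.
Standard quotas: Ashgrove 9.016, Stonebridge 2.679, Oakdale 10.304.
Lower quotas: Ashgrove 9, Stonebridge 2, Oakdale 10 (sum 21, leaving 1 seat).
Remainders in descending order: Stonebridge 0.679, Oakdale 0.304, Ashgrove 0.016.
The surplus seat goes to Stonebridge.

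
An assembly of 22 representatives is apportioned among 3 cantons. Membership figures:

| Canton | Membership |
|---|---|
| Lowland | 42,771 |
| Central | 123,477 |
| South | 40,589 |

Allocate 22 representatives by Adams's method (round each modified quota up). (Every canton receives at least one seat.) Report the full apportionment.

Lowland 5; Central 13; South 4

Standard divisor 206837/22 ≈ 9401.682; standard quotas: Lowland 4.549, Central 13.134, South 4.317.
Rounding up gives 5, 14, 5 = 24 seats, so the divisor must be adjusted.
With modified divisor 10200: modified quotas Lowland 4.193, Central 12.106, South 3.979.
Rounding up: Lowland 5, Central 13, South 4 (total 22).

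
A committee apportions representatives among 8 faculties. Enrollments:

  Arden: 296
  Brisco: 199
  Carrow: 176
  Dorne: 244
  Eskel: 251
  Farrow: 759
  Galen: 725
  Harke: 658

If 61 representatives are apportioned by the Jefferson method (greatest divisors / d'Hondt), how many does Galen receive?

Standard divisor 3308/61 ≈ 54.23; standard quotas: Arden 5.458, Brisco 3.670, Carrow 3.245, Dorne 4.499, Eskel 4.628, Farrow 13.996, Galen 13.369, Harke 12.134.
Rounding down gives 5, 3, 3, 4, 4, 13, 13, 12 = 57 seats, so the divisor must be adjusted.
With modified divisor 50.48: modified quotas Arden 5.864, Brisco 3.942, Carrow 3.487, Dorne 4.834, Eskel 4.972, Farrow 15.036, Galen 14.362, Harke 13.035.
Rounding down: Arden 5, Brisco 3, Carrow 3, Dorne 4, Eskel 4, Farrow 15, Galen 14, Harke 13 (total 61).
Galen receives 14.

14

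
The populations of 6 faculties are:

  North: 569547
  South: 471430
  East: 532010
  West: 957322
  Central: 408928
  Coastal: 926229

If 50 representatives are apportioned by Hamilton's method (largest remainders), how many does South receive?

6

Total 3865466; standard divisor 3865466/50 ≈ 77309.32.
Standard quotas: North 7.3671, South 6.0980, East 6.8816, West 12.3830, Central 5.2895, Coastal 11.9808.
Lower quotas: North 7, South 6, East 6, West 12, Central 5, Coastal 11 (sum 47, leaving 3 seats).
Remainders in descending order: Coastal 0.9808, East 0.8816, West 0.3830, North 0.3671, Central 0.2895, South 0.0980.
Largest remainders: Coastal, East, West receive the extra seats.
South receives 6.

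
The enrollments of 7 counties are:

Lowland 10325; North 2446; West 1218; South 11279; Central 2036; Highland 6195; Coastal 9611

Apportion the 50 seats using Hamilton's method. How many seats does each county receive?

The standard divisor is 43110/50 ≈ 862.2.
Standard quotas: Lowland 11.9752, North 2.8369, West 1.4127, South 13.0817, Central 2.3614, Highland 7.1851, Coastal 11.1471.
Lower quotas: Lowland 11, North 2, West 1, South 13, Central 2, Highland 7, Coastal 11 (sum 47, leaving 3 seats).
Remainders in descending order: Lowland 0.9752, North 0.8369, West 0.4127, Central 0.3614, Highland 0.1851, Coastal 0.1471, South 0.0817.
The surplus seats go to Lowland, North, West.

Lowland 12, North 3, West 2, South 13, Central 2, Highland 7, Coastal 11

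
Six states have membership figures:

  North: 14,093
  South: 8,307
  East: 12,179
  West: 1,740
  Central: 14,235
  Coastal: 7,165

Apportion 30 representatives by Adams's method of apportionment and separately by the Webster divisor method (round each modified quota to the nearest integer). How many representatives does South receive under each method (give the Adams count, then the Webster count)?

Adams: North 7, South 5, East 6, West 1, Central 7, Coastal 4.
Webster: North 7, South 4, East 6, West 1, Central 8, Coastal 4.
South gets 5 under Adams and 4 under Webster.

5 and 4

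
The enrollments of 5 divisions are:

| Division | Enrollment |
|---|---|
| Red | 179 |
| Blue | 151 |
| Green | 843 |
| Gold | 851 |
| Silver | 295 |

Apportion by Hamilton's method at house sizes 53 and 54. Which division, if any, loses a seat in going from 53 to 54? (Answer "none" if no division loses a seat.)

Blue

At 53 seats: Red 4, Blue 4, Green 19, Gold 19, Silver 7.
At 54 seats: Red 4, Blue 3, Green 20, Gold 20, Silver 7.
Blue drops from 4 to 3.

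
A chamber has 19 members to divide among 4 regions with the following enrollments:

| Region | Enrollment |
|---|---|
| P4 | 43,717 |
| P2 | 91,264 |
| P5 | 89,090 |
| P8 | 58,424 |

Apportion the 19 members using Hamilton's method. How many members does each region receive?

P4 3, P2 6, P5 6, P8 4

The standard divisor is 282495/19 ≈ 14868.158.
Standard quotas: P4 2.9403, P2 6.1382, P5 5.9920, P8 3.9295.
Lower quotas: P4 2, P2 6, P5 5, P8 3 (sum 16, leaving 3 seats).
Remainders in descending order: P5 0.9920, P4 0.9403, P8 0.9295, P2 0.1382.
The surplus seats go to P5, P4, P8.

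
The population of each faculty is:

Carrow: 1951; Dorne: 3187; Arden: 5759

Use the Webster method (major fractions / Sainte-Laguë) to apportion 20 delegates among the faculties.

Carrow 4, Dorne 6, Arden 10

Standard divisor 10897/20 ≈ 544.85; standard quotas: Carrow 3.581, Dorne 5.849, Arden 10.570.
Rounding to the nearest integer gives 4, 6, 11 = 21 seats, so the divisor must be adjusted.
With modified divisor 550: modified quotas Carrow 3.547, Dorne 5.795, Arden 10.471.
Rounding to the nearest integer: Carrow 4, Dorne 6, Arden 10 (total 20).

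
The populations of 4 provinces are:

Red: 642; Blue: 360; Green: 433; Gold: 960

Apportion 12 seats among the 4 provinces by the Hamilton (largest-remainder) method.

Red 3, Blue 2, Green 2, Gold 5

Total 2395; standard divisor 2395/12 ≈ 199.583.
Standard quotas: Red 3.217, Blue 1.804, Green 2.170, Gold 4.810.
Lower quotas: Red 3, Blue 1, Green 2, Gold 4 (sum 10, leaving 2 seats).
Remainders in descending order: Gold 0.810, Blue 0.804, Red 0.217, Green 0.170.
The surplus seats go to Gold, Blue.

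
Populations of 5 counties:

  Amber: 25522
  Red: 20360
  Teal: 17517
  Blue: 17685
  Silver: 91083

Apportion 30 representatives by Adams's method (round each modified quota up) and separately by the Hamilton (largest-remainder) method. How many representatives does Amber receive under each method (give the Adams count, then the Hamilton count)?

5 and 4

Adams: Amber 5, Red 4, Teal 3, Blue 3, Silver 15.
Hamilton: Amber 4, Red 4, Teal 3, Blue 3, Silver 16.
Amber gets 5 under Adams and 4 under Hamilton.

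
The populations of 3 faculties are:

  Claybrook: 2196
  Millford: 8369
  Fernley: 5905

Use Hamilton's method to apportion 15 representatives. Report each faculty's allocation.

Total 16470; standard divisor 16470/15 = 1098.
Standard quotas: Claybrook 2.0000, Millford 7.6220, Fernley 5.3780.
Lower quotas: Claybrook 2, Millford 7, Fernley 5 (sum 14, leaving 1 seat).
Remainders in descending order: Millford 0.6220, Fernley 0.3780, Claybrook 0.0000.
Largest remainder: Millford receives the extra seat.

Claybrook: 2; Millford: 8; Fernley: 5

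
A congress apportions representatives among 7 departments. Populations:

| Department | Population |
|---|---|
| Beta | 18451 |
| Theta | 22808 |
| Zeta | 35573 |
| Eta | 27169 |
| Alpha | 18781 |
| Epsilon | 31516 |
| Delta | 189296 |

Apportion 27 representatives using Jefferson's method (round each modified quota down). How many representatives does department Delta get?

Standard divisor 343594/27 ≈ 12725.704; standard quotas: Beta 1.450, Theta 1.792, Zeta 2.795, Eta 2.135, Alpha 1.476, Epsilon 2.477, Delta 14.875.
Rounding down gives 1, 1, 2, 2, 1, 2, 14 = 23 seats, so the divisor must be adjusted.
With modified divisor 11270: modified quotas Beta 1.637, Theta 2.024, Zeta 3.156, Eta 2.411, Alpha 1.666, Epsilon 2.796, Delta 16.796.
Rounding down: Beta 1, Theta 2, Zeta 3, Eta 2, Alpha 1, Epsilon 2, Delta 16 (total 27).
Delta receives 16.

16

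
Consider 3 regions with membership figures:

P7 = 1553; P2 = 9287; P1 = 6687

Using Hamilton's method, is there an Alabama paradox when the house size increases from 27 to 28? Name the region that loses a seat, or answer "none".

P7

At 27 seats: P7 3, P2 14, P1 10.
At 28 seats: P7 2, P2 15, P1 11.
P7 drops from 3 to 2.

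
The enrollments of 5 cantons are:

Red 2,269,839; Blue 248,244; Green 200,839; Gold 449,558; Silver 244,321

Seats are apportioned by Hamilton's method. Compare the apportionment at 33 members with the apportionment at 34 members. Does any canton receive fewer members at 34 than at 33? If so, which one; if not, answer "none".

Blue

At 33 seats: Red 22, Blue 3, Green 2, Gold 4, Silver 2.
At 34 seats: Red 23, Blue 2, Green 2, Gold 5, Silver 2.
Blue drops from 3 to 2.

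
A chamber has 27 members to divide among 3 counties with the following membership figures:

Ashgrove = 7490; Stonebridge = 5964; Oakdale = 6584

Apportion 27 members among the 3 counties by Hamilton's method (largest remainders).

Ashgrove=10, Stonebridge=8, Oakdale=9

The standard divisor is 20038/27 ≈ 742.148.
Standard quotas: Ashgrove 10.0923, Stonebridge 8.0361, Oakdale 8.8715.
Lower quotas: Ashgrove 10, Stonebridge 8, Oakdale 8 (sum 26, leaving 1 seat).
Remainders in descending order: Oakdale 0.8715, Ashgrove 0.0923, Stonebridge 0.0361.
Largest remainder: Oakdale receives the extra seat.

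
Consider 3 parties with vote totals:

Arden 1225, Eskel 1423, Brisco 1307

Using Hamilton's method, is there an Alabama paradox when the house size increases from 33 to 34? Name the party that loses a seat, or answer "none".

none

At 33 seats: Arden 10, Eskel 12, Brisco 11.
At 34 seats: Arden 11, Eskel 12, Brisco 11.
No party's allocation decreased.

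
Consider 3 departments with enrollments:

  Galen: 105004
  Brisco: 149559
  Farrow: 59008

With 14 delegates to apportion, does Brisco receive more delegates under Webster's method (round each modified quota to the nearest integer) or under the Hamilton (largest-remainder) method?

Hamilton

Webster: Galen 5, Brisco 6, Farrow 3.
Hamilton: Galen 5, Brisco 7, Farrow 2.
Brisco gets 6 under Webster and 7 under Hamilton.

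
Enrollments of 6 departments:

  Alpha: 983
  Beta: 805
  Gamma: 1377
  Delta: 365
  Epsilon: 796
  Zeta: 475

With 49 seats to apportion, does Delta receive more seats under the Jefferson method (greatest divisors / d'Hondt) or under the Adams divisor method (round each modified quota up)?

Jefferson: Alpha 10, Beta 8, Gamma 15, Delta 3, Epsilon 8, Zeta 5.
Adams: Alpha 10, Beta 8, Gamma 14, Delta 4, Epsilon 8, Zeta 5.
Delta gets 3 under Jefferson and 4 under Adams.

Adams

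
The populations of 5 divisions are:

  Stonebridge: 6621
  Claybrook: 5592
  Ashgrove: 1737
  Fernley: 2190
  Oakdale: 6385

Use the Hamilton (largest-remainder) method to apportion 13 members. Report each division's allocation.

Total 22525; standard divisor 22525/13 ≈ 1732.692.
Standard quotas: Stonebridge 3.8212, Claybrook 3.2273, Ashgrove 1.0025, Fernley 1.2639, Oakdale 3.6850.
Lower quotas: Stonebridge 3, Claybrook 3, Ashgrove 1, Fernley 1, Oakdale 3 (sum 11, leaving 2 seats).
Remainders in descending order: Stonebridge 0.8212, Oakdale 0.6850, Fernley 0.2639, Claybrook 0.2273, Ashgrove 0.0025.
The surplus seats go to Stonebridge, Oakdale.

Stonebridge=4; Claybrook=3; Ashgrove=1; Fernley=1; Oakdale=4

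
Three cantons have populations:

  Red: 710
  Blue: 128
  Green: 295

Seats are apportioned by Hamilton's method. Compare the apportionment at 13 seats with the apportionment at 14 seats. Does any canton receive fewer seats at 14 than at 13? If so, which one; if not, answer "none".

Blue

At 13 seats: Red 8, Blue 2, Green 3.
At 14 seats: Red 9, Blue 1, Green 4.
Blue drops from 2 to 1.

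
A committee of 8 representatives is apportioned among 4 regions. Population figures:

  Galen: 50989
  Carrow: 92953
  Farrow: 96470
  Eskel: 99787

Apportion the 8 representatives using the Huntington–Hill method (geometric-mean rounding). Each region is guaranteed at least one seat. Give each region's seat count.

Galen 1; Carrow 2; Farrow 2; Eskel 3

With divisor 40061: modified quotas Galen 1.273, Carrow 2.320, Farrow 2.408, Eskel 2.491.
Geometric-mean thresholds: Galen √(1·2)=1.414, Carrow √(2·3)=2.449, Farrow √(2·3)=2.449, Eskel √(2·3)=2.449.
Each quota rounded against its threshold gives Galen 1, Carrow 2, Farrow 2, Eskel 3 (total 8).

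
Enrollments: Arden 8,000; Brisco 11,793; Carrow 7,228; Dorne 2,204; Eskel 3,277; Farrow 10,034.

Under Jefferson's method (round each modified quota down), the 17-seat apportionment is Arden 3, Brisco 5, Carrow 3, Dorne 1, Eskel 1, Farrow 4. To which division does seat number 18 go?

Farrow

Priority for the next seat is population ÷ (current seats + 1).
Priorities: Arden 2000.000, Brisco 1965.500, Carrow 1807.000, Dorne 1102.000, Eskel 1638.500, Farrow 2006.800.
Highest priority: Farrow.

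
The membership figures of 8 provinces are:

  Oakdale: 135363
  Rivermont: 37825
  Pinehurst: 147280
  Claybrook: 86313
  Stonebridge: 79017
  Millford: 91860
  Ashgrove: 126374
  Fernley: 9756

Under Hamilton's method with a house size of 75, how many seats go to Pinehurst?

Total 713788; standard divisor 713788/75 ≈ 9517.173.
Standard quotas: Oakdale 14.2230, Rivermont 3.9744, Pinehurst 15.4752, Claybrook 9.0692, Stonebridge 8.3026, Millford 9.6520, Ashgrove 13.2785, Fernley 1.0251.
Lower quotas: Oakdale 14, Rivermont 3, Pinehurst 15, Claybrook 9, Stonebridge 8, Millford 9, Ashgrove 13, Fernley 1 (sum 72, leaving 3 seats).
Remainders in descending order: Rivermont 0.9744, Millford 0.6520, Pinehurst 0.4752, Stonebridge 0.3026, Ashgrove 0.2785, Oakdale 0.2230, Claybrook 0.0692, Fernley 0.0251.
The surplus seats go to Rivermont, Millford, Pinehurst.
Pinehurst receives 16.

16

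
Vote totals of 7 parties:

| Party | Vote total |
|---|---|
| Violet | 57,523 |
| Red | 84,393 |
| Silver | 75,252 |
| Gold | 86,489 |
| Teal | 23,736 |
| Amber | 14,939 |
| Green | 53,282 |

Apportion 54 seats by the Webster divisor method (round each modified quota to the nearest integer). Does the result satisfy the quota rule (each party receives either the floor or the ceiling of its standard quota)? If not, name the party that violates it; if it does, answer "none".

none

Standard quotas: Violet 7.852, Red 11.519, Silver 10.272, Gold 11.805, Teal 3.240, Amber 2.039, Green 7.273.
Webster allocation: Violet 8, Red 12, Silver 10, Gold 12, Teal 3, Amber 2, Green 7.
Every allocation lies between the lower and upper quota.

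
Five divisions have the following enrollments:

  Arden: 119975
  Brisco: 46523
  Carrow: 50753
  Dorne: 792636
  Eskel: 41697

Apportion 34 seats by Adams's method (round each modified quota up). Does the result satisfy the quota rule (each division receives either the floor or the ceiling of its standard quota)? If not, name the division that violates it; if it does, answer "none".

Dorne

Standard quotas: Arden 3.879, Brisco 1.504, Carrow 1.641, Dorne 25.628, Eskel 1.348.
Adams allocation: Arden 4, Brisco 2, Carrow 2, Dorne 24, Eskel 2.
Dorne has quota 25.628 (lower 25, upper 26) but receives 24 — outside the quota interval.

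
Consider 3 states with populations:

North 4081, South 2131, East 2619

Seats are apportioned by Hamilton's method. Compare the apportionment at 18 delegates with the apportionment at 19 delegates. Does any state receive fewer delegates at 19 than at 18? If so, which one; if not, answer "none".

South

At 18 seats: North 8, South 5, East 5.
At 19 seats: North 9, South 4, East 6.
South drops from 5 to 4.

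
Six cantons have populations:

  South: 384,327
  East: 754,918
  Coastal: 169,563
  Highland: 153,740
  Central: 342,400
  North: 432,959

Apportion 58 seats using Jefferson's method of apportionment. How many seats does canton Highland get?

Standard divisor 2237907/58 ≈ 38584.603; standard quotas: South 9.961, East 19.565, Coastal 4.395, Highland 3.984, Central 8.874, North 11.221.
Rounding down gives 9, 19, 4, 3, 8, 11 = 54 seats, so the divisor must be adjusted.
With modified divisor 36900: modified quotas South 10.415, East 20.458, Coastal 4.595, Highland 4.166, Central 9.279, North 11.733.
Rounding down: South 10, East 20, Coastal 4, Highland 4, Central 9, North 11 (total 58).
Highland receives 4.

4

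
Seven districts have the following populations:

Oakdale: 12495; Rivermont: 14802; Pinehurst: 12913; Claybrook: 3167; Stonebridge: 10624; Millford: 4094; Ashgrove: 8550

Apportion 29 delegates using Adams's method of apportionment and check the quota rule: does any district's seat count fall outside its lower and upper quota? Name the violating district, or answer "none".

Standard quotas: Oakdale 5.437, Rivermont 6.441, Pinehurst 5.619, Claybrook 1.378, Stonebridge 4.623, Millford 1.781, Ashgrove 3.720.
Adams allocation: Oakdale 5, Rivermont 6, Pinehurst 5, Claybrook 2, Stonebridge 5, Millford 2, Ashgrove 4.
Every allocation lies between the lower and upper quota.

none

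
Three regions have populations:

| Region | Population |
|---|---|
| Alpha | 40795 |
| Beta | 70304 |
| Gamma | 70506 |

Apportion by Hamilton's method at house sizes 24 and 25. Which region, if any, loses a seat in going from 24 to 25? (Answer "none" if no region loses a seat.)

Alpha

At 24 seats: Alpha 6, Beta 9, Gamma 9.
At 25 seats: Alpha 5, Beta 10, Gamma 10.
Alpha drops from 6 to 5.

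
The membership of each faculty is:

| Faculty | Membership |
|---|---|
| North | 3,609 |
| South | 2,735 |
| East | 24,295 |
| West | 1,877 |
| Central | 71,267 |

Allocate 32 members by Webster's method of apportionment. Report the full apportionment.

North 1, South 1, East 7, West 1, Central 22

Standard divisor 103783/32 ≈ 3243.219; standard quotas: North 1.113, South 0.843, East 7.491, West 0.579, Central 21.974.
Rounding to the nearest integer gives North 1, South 1, East 7, West 1, Central 22 — total 32, matching the house size, so no adjustment is needed.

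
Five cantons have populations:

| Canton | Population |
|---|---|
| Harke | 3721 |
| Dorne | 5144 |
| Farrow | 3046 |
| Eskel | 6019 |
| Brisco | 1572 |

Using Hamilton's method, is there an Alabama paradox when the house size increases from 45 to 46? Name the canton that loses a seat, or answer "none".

At 45 seats: Harke 8, Dorne 12, Farrow 7, Eskel 14, Brisco 4.
At 46 seats: Harke 9, Dorne 12, Farrow 7, Eskel 14, Brisco 4.
No canton's allocation decreased.

none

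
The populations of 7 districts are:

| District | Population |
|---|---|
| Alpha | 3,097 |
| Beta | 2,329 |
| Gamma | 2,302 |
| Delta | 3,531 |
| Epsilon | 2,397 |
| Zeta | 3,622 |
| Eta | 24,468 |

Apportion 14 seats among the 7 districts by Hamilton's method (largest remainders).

The standard divisor is 41746/14 ≈ 2981.857.
Standard quotas: Alpha 1.0386, Beta 0.7811, Gamma 0.7720, Delta 1.1842, Epsilon 0.8039, Zeta 1.2147, Eta 8.2056.
Lower quotas: Alpha 1, Beta 0, Gamma 0, Delta 1, Epsilon 0, Zeta 1, Eta 8 (sum 11, leaving 3 seats).
Remainders in descending order: Epsilon 0.8039, Beta 0.7811, Gamma 0.7720, Zeta 0.2147, Eta 0.2056, Delta 0.1842, Alpha 0.0386.
The surplus seats go to Epsilon, Beta, Gamma.

Alpha 1, Beta 1, Gamma 1, Delta 1, Epsilon 1, Zeta 1, Eta 8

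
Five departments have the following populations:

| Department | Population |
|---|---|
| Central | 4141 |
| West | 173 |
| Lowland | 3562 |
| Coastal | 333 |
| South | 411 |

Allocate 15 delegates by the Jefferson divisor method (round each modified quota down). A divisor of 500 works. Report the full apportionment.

Central=8, West=0, Lowland=7, Coastal=0, South=0

With modified divisor 500: modified quotas Central 8.282, West 0.346, Lowland 7.124, Coastal 0.666, South 0.822.
Rounding down: Central 8, West 0, Lowland 7, Coastal 0, South 0 (total 15).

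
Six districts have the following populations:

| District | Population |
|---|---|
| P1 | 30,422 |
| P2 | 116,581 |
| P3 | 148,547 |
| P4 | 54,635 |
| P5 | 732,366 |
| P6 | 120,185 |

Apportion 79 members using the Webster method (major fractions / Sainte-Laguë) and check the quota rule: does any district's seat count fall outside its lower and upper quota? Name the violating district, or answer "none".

P5

Standard quotas: P1 1.998, P2 7.657, P3 9.757, P4 3.589, P5 48.104, P6 7.894.
Webster allocation: P1 2, P2 8, P3 10, P4 4, P5 47, P6 8.
P5 has quota 48.104 (lower 48, upper 49) but receives 47 — outside the quota interval.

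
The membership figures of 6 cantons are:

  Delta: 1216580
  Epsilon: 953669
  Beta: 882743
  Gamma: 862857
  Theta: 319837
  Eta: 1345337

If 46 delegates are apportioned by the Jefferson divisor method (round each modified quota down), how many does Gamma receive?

Standard divisor 5581023/46 ≈ 121326.587; standard quotas: Delta 10.027, Epsilon 7.860, Beta 7.276, Gamma 7.112, Theta 2.636, Eta 11.089.
Rounding down gives 10, 7, 7, 7, 2, 11 = 44 seats, so the divisor must be adjusted.
With modified divisor 111400: modified quotas Delta 10.921, Epsilon 8.561, Beta 7.924, Gamma 7.746, Theta 2.871, Eta 12.077.
Rounding down: Delta 10, Epsilon 8, Beta 7, Gamma 7, Theta 2, Eta 12 (total 46).
Gamma receives 7.

7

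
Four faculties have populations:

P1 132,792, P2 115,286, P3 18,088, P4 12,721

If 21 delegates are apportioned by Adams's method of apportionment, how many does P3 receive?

2

Standard divisor 278887/21 ≈ 13280.333; standard quotas: P1 9.999, P2 8.681, P3 1.362, P4 0.958.
Rounding up gives 10, 9, 2, 1 = 22 seats, so the divisor must be adjusted.
With modified divisor 14600: modified quotas P1 9.095, P2 7.896, P3 1.239, P4 0.871.
Rounding up: P1 10, P2 8, P3 2, P4 1 (total 21).
P3 receives 2.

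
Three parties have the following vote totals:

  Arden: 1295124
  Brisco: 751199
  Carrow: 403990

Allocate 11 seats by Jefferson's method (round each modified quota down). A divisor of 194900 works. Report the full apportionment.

Arden 6, Brisco 3, Carrow 2

With modified divisor 194900: modified quotas Arden 6.645, Brisco 3.854, Carrow 2.073.
Rounding down: Arden 6, Brisco 3, Carrow 2 (total 11).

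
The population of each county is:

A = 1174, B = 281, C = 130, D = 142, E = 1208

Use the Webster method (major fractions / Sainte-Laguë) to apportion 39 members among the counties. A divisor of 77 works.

A: 15, B: 4, C: 2, D: 2, E: 16

With modified divisor 77: modified quotas A 15.247, B 3.649, C 1.688, D 1.844, E 15.688.
Rounding to the nearest integer: A 15, B 4, C 2, D 2, E 16 (total 39).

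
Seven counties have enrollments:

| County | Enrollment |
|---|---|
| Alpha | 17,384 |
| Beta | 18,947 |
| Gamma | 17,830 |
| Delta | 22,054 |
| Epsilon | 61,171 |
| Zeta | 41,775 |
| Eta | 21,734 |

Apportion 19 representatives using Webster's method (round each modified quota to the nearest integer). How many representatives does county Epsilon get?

Standard divisor 200895/19 ≈ 10573.421; standard quotas: Alpha 1.644, Beta 1.792, Gamma 1.686, Delta 2.086, Epsilon 5.785, Zeta 3.951, Eta 2.056.
Rounding to the nearest integer gives 2, 2, 2, 2, 6, 4, 2 = 20 seats, so the divisor must be adjusted.
With modified divisor 11400: modified quotas Alpha 1.525, Beta 1.662, Gamma 1.564, Delta 1.935, Epsilon 5.366, Zeta 3.664, Eta 1.906.
Rounding to the nearest integer: Alpha 2, Beta 2, Gamma 2, Delta 2, Epsilon 5, Zeta 4, Eta 2 (total 19).
Epsilon receives 5.

5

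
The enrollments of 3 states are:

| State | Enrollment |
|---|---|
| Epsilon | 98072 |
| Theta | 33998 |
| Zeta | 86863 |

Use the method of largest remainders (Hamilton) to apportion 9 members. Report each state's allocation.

Epsilon 4, Theta 1, Zeta 4

The standard divisor is 218933/9 ≈ 24325.889.
Standard quotas: Epsilon 4.0316, Theta 1.3976, Zeta 3.5708.
Lower quotas: Epsilon 4, Theta 1, Zeta 3 (sum 8, leaving 1 seat).
Remainders in descending order: Zeta 0.5708, Theta 0.3976, Epsilon 0.0316.
The surplus seat goes to Zeta.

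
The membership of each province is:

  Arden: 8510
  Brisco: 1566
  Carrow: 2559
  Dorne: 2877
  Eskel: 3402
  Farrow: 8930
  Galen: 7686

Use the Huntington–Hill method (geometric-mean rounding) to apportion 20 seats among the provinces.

Arden 5; Brisco 1; Carrow 1; Dorne 2; Eskel 2; Farrow 5; Galen 4

With divisor 1856: modified quotas Arden 4.585, Brisco 0.844, Carrow 1.379, Dorne 1.550, Eskel 1.833, Farrow 4.811, Galen 4.141.
Geometric-mean thresholds: Arden √(4·5)=4.472, Brisco (min 1), Carrow √(1·2)=1.414, Dorne √(1·2)=1.414, Eskel √(1·2)=1.414, Farrow √(4·5)=4.472, Galen √(4·5)=4.472.
Each quota rounded against its threshold gives Arden 5, Brisco 1, Carrow 1, Dorne 2, Eskel 2, Farrow 5, Galen 4 (total 20).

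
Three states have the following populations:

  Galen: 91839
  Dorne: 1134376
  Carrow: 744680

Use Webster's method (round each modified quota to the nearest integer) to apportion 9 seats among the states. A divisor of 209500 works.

Galen 0; Dorne 5; Carrow 4

With modified divisor 209500: modified quotas Galen 0.438, Dorne 5.415, Carrow 3.555.
Rounding to the nearest integer: Galen 0, Dorne 5, Carrow 4 (total 9).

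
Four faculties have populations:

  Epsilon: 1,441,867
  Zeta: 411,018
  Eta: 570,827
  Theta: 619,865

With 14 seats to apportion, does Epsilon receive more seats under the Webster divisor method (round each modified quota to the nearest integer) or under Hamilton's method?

Webster: Epsilon 6, Zeta 2, Eta 3, Theta 3.
Hamilton: Epsilon 7, Zeta 2, Eta 2, Theta 3.
Epsilon gets 6 under Webster and 7 under Hamilton.

Hamilton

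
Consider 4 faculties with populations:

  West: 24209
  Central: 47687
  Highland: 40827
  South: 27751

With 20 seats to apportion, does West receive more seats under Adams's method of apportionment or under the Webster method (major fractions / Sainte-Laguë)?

Adams: West 4, Central 6, Highland 6, South 4.
Webster: West 3, Central 7, Highland 6, South 4.
West gets 4 under Adams and 3 under Webster.

Adams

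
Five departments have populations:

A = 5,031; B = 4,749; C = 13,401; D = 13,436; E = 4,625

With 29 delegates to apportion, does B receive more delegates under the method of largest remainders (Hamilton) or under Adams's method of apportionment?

Adams

Hamilton: A 4, B 3, C 9, D 10, E 3.
Adams: A 4, B 4, C 9, D 9, E 3.
B gets 3 under Hamilton and 4 under Adams.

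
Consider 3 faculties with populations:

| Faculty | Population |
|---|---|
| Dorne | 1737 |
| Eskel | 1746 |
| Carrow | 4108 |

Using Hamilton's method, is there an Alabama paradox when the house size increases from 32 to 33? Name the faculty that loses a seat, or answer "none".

none

At 32 seats: Dorne 7, Eskel 8, Carrow 17.
At 33 seats: Dorne 7, Eskel 8, Carrow 18.
No faculty's allocation decreased.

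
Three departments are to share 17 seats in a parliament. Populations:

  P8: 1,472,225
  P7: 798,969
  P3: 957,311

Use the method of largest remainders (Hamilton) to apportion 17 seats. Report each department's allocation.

Total 3228505; standard divisor 3228505/17 ≈ 189912.059.
Standard quotas: P8 7.7521, P7 4.2070, P3 5.0408.
Lower quotas: P8 7, P7 4, P3 5 (sum 16, leaving 1 seat).
Remainders in descending order: P8 0.7521, P7 0.2070, P3 0.0408.
The surplus seat goes to P8.

P8=8, P7=4, P3=5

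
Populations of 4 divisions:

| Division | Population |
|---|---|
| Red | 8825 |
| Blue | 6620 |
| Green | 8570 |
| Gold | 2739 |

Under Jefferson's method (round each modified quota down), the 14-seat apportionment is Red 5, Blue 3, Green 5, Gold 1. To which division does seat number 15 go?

Blue

Priority for the next seat is population ÷ (current seats + 1).
Priorities: Red 1470.833, Blue 1655.000, Green 1428.333, Gold 1369.500.
Highest priority: Blue.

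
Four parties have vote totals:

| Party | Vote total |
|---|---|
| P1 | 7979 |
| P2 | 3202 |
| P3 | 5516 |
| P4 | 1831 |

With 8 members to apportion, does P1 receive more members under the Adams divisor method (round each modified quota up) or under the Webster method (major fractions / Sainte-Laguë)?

Adams: P1 3, P2 2, P3 2, P4 1.
Webster: P1 4, P2 1, P3 2, P4 1.
P1 gets 3 under Adams and 4 under Webster.

Webster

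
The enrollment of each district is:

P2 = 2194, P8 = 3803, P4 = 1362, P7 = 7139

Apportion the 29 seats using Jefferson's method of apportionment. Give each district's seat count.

Standard divisor 14498/29 ≈ 499.931; standard quotas: P2 4.389, P8 7.607, P4 2.724, P7 14.280.
Rounding down gives 4, 7, 2, 14 = 27 seats, so the divisor must be adjusted.
With modified divisor 460: modified quotas P2 4.770, P8 8.267, P4 2.961, P7 15.520.
Rounding down: P2 4, P8 8, P4 2, P7 15 (total 29).

P2: 4, P8: 8, P4: 2, P7: 15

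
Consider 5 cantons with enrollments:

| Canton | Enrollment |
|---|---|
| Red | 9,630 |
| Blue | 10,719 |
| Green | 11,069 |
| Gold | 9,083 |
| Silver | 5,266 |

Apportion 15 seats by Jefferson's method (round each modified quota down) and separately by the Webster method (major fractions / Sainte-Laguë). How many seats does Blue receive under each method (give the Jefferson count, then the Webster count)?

Jefferson: Red 3, Blue 4, Green 4, Gold 3, Silver 1.
Webster: Red 3, Blue 3, Green 4, Gold 3, Silver 2.
Blue gets 4 under Jefferson and 3 under Webster.

4 and 3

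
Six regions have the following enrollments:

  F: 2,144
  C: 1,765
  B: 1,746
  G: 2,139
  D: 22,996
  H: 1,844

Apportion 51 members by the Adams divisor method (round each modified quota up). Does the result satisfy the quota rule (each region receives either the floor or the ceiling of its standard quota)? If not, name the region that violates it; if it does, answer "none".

Standard quotas: F 3.351, C 2.758, B 2.729, G 3.343, D 35.938, H 2.882.
Adams allocation: F 4, C 3, B 3, G 4, D 34, H 3.
D has quota 35.938 (lower 35, upper 36) but receives 34 — outside the quota interval.

D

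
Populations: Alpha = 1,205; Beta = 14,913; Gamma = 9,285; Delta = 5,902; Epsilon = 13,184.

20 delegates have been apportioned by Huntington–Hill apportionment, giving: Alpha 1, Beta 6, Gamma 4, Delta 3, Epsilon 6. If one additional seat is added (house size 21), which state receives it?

Priority for the next seat is population ÷ (√(s·(s+1))).
Priorities: Alpha 852.064, Beta 2301.126, Gamma 2076.189, Delta 1703.761, Epsilon 2034.335.
Highest priority: Beta.

Beta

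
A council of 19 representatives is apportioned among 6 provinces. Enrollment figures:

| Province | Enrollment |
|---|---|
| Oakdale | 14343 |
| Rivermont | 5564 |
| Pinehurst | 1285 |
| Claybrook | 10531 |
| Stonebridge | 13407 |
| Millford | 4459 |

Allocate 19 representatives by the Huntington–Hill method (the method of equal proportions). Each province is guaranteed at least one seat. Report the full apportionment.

Oakdale: 5; Rivermont: 2; Pinehurst: 1; Claybrook: 4; Stonebridge: 5; Millford: 2

With divisor 2808: modified quotas Oakdale 5.108, Rivermont 1.981, Pinehurst 0.458, Claybrook 3.750, Stonebridge 4.775, Millford 1.588.
Geometric-mean thresholds: Oakdale √(5·6)=5.477, Rivermont √(1·2)=1.414, Pinehurst (min 1), Claybrook √(3·4)=3.464, Stonebridge √(4·5)=4.472, Millford √(1·2)=1.414.
Each quota rounded against its threshold gives Oakdale 5, Rivermont 2, Pinehurst 1, Claybrook 4, Stonebridge 5, Millford 2 (total 19).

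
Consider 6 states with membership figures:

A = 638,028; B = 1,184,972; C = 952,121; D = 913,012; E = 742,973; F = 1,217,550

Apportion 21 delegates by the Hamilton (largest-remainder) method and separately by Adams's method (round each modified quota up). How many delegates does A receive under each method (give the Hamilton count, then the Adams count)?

2 and 3

Hamilton: A 2, B 4, C 4, D 3, E 3, F 5.
Adams: A 3, B 4, C 4, D 3, E 3, F 4.
A gets 2 under Hamilton and 3 under Adams.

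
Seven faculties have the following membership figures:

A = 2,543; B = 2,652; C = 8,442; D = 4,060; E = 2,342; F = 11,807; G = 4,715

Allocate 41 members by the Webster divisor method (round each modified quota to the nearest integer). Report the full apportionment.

Standard divisor 36561/41 ≈ 891.732; standard quotas: A 2.852, B 2.974, C 9.467, D 4.553, E 2.626, F 13.241, G 5.287.
Rounding to the nearest integer gives A 3, B 3, C 9, D 5, E 3, F 13, G 5 — total 41, matching the house size, so no adjustment is needed.

A 3; B 3; C 9; D 5; E 3; F 13; G 5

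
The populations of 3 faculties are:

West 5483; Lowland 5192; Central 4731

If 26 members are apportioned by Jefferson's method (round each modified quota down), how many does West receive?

9

Standard divisor 15406/26 ≈ 592.538; standard quotas: West 9.253, Lowland 8.762, Central 7.984.
Rounding down gives 9, 8, 7 = 24 seats, so the divisor must be adjusted.
With modified divisor 560: modified quotas West 9.791, Lowland 9.271, Central 8.448.
Rounding down: West 9, Lowland 9, Central 8 (total 26).
West receives 9.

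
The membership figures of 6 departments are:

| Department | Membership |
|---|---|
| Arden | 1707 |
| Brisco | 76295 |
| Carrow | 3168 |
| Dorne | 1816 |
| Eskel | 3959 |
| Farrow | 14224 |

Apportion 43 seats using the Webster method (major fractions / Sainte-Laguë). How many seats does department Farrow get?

6

Standard divisor 101169/43 ≈ 2352.767; standard quotas: Arden 0.726, Brisco 32.428, Carrow 1.346, Dorne 0.772, Eskel 1.683, Farrow 6.046.
Rounding to the nearest integer gives Arden 1, Brisco 32, Carrow 1, Dorne 1, Eskel 2, Farrow 6 — total 43, matching the house size, so no adjustment is needed.
Farrow receives 6.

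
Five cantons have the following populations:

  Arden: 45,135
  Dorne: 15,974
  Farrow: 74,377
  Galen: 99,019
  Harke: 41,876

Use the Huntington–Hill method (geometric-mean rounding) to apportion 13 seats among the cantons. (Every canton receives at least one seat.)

Arden=2, Dorne=1, Farrow=3, Galen=5, Harke=2

With divisor 21806: modified quotas Arden 2.070, Dorne 0.733, Farrow 3.411, Galen 4.541, Harke 1.920.
Geometric-mean thresholds: Arden √(2·3)=2.449, Dorne (min 1), Farrow √(3·4)=3.464, Galen √(4·5)=4.472, Harke √(1·2)=1.414.
Each quota rounded against its threshold gives Arden 2, Dorne 1, Farrow 3, Galen 5, Harke 2 (total 13).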